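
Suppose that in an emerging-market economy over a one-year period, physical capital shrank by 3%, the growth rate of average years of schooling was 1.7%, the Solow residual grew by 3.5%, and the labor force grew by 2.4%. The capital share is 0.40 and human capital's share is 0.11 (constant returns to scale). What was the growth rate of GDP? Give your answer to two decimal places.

Labor's share = 1 − 0.4 − 0.11 = 0.49.
Physical capital: 0.4 × (-3) = -1.2 pp.
Average years of schooling: 0.11 × 1.7 = 0.187 pp.
The labor force: 0.49 × 2.4 = 1.176 pp.
Output growth = 3.5 + 0.163 = 3.663%.

GDP grew 3.66%.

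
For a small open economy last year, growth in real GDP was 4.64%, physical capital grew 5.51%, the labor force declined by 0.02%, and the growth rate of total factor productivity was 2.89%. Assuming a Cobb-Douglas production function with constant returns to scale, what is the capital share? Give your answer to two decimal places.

gY = gA + α·gK + (1−α)·gL, so gY − gA − gL = α(gK − gL).
4.64 − 2.89 + 0.02 = α × (5.51 − (-0.02)).
1.77 = 5.53 α, so α = 0.3201.

The capital share is 0.32.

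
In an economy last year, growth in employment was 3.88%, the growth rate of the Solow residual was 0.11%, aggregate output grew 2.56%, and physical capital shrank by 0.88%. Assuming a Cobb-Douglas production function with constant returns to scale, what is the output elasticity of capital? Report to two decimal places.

0.30

gY = gA + α·gK + (1−α)·gL, so gY − gA − gL = α(gK − gL).
2.56 − 0.11 − 3.88 = α × (-0.88 − 3.88).
-1.43 = -4.76 α, so α = 0.3004.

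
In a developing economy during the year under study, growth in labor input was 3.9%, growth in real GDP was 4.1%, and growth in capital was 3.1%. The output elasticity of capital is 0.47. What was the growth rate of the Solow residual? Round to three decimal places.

Labor's share = 1 − 0.47 = 0.53.
Capital: 0.47 × 3.1 = 1.457 pp.
Labor input: 0.53 × 3.9 = 2.067 pp.
TFP growth = 4.1 − 3.524 = 0.576%.

0.576%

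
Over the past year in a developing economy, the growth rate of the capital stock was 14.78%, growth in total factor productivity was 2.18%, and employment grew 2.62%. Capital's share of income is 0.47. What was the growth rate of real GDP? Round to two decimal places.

Labor's share = 1 − 0.47 = 0.53.
The capital stock: 0.47 × 14.78 = 6.9466 pp.
Employment: 0.53 × 2.62 = 1.3886 pp.
Output growth = 2.18 + 8.3352 = 10.5152%.

10.52%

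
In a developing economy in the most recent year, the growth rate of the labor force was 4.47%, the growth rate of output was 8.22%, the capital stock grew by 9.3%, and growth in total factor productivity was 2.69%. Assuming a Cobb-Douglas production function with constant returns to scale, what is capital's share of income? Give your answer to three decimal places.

gY = gA + α·gK + (1−α)·gL, so gY − gA − gL = α(gK − gL).
8.22 − 2.69 − 4.47 = α × (9.3 − 4.47).
1.06 = 4.83 α, so α = 0.21946.

0.219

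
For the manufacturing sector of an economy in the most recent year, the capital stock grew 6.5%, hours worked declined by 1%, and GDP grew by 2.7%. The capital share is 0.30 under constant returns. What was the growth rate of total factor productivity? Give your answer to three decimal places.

1.450%

Labor's share = 1 − 0.3 = 0.7.
The capital stock: 0.3 × 6.5 = 1.95 pp.
Hours worked: 0.7 × (-1) = -0.7 pp.
TFP growth = 2.7 − 1.25 = 1.45%.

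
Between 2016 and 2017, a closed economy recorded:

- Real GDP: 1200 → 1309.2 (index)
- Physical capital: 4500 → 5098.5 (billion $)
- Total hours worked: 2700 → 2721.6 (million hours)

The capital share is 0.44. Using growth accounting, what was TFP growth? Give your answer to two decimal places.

2.80%

Real GDP growth = (1309.2 − 1200) / 1200 = 9.1%.
Physical capital growth = (5098.5 − 4500) / 4500 = 13.3%.
Total hours worked growth = (2721.6 − 2700) / 2700 = 0.8%.
Labor's share = 1 − 0.44 = 0.56.
Physical capital: 0.44 × 13.3 = 5.852 pp.
Total hours worked: 0.56 × 0.8 = 0.448 pp.
TFP growth = 9.1 − 6.3 = 2.8%.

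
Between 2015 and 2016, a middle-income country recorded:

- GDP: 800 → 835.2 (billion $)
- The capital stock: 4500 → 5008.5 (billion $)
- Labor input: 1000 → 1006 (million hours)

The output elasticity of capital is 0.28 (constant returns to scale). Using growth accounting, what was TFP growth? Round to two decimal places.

0.80%

GDP growth = (835.2 − 800) / 800 = 4.4%.
The capital stock growth = (5008.5 − 4500) / 4500 = 11.3%.
Labor input growth = (1006 − 1000) / 1000 = 0.6%.
Labor's share = 1 − 0.28 = 0.72.
The capital stock: 0.28 × 11.3 = 3.164 pp.
Labor input: 0.72 × 0.6 = 0.432 pp.
TFP growth = 4.4 − 3.596 = 0.804%.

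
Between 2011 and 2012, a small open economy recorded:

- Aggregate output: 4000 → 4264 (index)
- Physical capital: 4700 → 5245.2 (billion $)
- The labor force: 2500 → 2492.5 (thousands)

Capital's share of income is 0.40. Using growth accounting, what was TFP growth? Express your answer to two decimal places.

Aggregate output growth = (4264 − 4000) / 4000 = 6.6%.
Physical capital growth = (5245.2 − 4700) / 4700 = 11.6%.
The labor force growth = (2492.5 − 2500) / 2500 = -0.3%.
Labor's share = 1 − 0.4 = 0.6.
Physical capital: 0.4 × 11.6 = 4.64 pp.
The labor force: 0.6 × (-0.3) = -0.18 pp.
TFP growth = 6.6 − 4.46 = 2.14%.

TFP grew 2.14%.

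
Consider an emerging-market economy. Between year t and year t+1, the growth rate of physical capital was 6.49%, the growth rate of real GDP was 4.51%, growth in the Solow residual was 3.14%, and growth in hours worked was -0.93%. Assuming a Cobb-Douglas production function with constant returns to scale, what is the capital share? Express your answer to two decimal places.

0.31

gY = gA + α·gK + (1−α)·gL, so gY − gA − gL = α(gK − gL).
4.51 − 3.14 + 0.93 = α × (6.49 − (-0.93)).
2.3 = 7.42 α, so α = 0.31.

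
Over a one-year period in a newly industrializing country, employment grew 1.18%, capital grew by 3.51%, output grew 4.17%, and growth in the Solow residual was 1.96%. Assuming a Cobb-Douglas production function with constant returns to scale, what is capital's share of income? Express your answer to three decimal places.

α = 0.442

gY = gA + α·gK + (1−α)·gL, so gY − gA − gL = α(gK − gL).
4.17 − 1.96 − 1.18 = α × (3.51 − 1.18).
1.03 = 2.33 α, so α = 0.44206.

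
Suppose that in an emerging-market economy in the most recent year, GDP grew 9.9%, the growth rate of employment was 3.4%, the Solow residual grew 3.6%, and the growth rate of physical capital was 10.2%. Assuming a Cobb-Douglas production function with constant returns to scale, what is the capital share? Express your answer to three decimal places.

The capital share is 0.426.

gY = gA + α·gK + (1−α)·gL, so gY − gA − gL = α(gK − gL).
9.9 − 3.6 − 3.4 = α × (10.2 − 3.4).
2.9 = 6.8 α, so α = 0.42647.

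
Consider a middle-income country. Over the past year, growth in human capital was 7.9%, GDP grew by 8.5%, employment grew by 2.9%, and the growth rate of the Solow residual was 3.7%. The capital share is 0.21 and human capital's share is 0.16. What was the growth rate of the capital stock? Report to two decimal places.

8.14%

Labor's share = 1 − 0.21 − 0.16 = 0.63.
gY = gA + 0.16×7.9 + 0.63×2.9 + 0.21×g.
0.21×g = 8.5 − 3.7 − 3.091 = 1.709.
g = 1.709 / 0.21 = 8.1381%.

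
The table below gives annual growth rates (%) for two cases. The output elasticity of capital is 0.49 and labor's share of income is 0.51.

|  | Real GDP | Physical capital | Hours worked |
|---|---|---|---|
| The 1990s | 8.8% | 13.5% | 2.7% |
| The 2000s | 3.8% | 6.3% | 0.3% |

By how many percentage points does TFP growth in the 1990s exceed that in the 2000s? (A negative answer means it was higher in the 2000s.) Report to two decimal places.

Labor's share = 1 − 0.49 = 0.51.
The 1990s: TFP = 8.8 − 6.615 − 1.377 = 0.808%.
The 2000s: TFP = 3.8 − 3.087 − 0.153 = 0.56%.
Difference = 0.808 − (0.56) = 0.248 pp.

0.25 percentage points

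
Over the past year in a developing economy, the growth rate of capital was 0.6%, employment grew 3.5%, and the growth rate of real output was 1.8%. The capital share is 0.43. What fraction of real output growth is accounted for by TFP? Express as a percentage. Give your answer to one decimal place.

Labor's share = 1 − 0.43 = 0.57.
Capital: 0.43 × 0.6 = 0.258 pp.
Employment: 0.57 × 3.5 = 1.995 pp.
TFP growth = 1.8 − 2.253 = -0.453%.
TFP share of growth = -0.453 / 1.8 × 100 = -25.167%.

-25.2%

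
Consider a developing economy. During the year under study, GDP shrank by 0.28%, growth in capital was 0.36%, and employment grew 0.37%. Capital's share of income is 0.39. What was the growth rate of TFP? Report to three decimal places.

Labor's share = 1 − 0.39 = 0.61.
Capital: 0.39 × 0.36 = 0.1404 pp.
Employment: 0.61 × 0.37 = 0.2257 pp.
TFP growth = -0.28 − 0.3661 = -0.6461%.

-0.646%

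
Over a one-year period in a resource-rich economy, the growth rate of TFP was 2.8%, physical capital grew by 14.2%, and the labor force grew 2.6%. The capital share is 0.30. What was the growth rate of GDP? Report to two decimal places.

GDP grew 8.88%.

Labor's share = 1 − 0.3 = 0.7.
Physical capital: 0.3 × 14.2 = 4.26 pp.
The labor force: 0.7 × 2.6 = 1.82 pp.
Output growth = 2.8 + 6.08 = 8.88%.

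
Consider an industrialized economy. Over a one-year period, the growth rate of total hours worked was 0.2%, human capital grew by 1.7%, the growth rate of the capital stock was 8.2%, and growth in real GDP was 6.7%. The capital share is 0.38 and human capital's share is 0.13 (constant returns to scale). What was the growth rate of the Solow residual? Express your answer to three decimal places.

Labor's share = 1 − 0.38 − 0.13 = 0.49.
The capital stock: 0.38 × 8.2 = 3.116 pp.
Human capital: 0.13 × 1.7 = 0.221 pp.
Total hours worked: 0.49 × 0.2 = 0.098 pp.
TFP growth = 6.7 − 3.435 = 3.265%.

The Solow residual growth was 3.265%.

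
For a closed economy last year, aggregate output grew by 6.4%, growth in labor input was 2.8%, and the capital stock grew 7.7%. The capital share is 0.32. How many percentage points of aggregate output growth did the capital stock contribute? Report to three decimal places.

Contribution = share × growth = 0.32 × 7.7 = 2.464 pp.

2.464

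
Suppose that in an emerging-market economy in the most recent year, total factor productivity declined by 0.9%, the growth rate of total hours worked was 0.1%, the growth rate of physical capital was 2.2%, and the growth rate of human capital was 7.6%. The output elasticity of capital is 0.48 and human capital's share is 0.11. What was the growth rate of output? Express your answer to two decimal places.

Labor's share = 1 − 0.48 − 0.11 = 0.41.
Physical capital: 0.48 × 2.2 = 1.056 pp.
Human capital: 0.11 × 7.6 = 0.836 pp.
Total hours worked: 0.41 × 0.1 = 0.041 pp.
Output growth = -0.9 + 1.933 = 1.033%.

1.03%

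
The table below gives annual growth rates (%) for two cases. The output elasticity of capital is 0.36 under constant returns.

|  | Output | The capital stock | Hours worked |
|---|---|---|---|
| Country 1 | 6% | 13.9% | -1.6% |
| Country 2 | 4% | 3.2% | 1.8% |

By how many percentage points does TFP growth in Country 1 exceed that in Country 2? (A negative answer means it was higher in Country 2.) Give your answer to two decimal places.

0.32 percentage points

Labor's share = 1 − 0.36 = 0.64.
Country 1: TFP = 6 − 5.004 + 1.024 = 2.02%.
Country 2: TFP = 4 − 1.152 − 1.152 = 1.696%.
Difference = 2.02 − (1.696) = 0.324 pp.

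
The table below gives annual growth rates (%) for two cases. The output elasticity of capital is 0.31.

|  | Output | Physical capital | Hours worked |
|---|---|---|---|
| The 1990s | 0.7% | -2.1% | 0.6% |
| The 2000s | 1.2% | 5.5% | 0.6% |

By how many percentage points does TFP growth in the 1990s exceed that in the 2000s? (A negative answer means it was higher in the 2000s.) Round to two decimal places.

Labor's share = 1 − 0.31 = 0.69.
The 1990s: TFP = 0.7 + 0.651 − 0.414 = 0.937%.
The 2000s: TFP = 1.2 − 1.705 − 0.414 = -0.919%.
Difference = 0.937 − (-0.919) = 1.856 pp.

1.86 percentage points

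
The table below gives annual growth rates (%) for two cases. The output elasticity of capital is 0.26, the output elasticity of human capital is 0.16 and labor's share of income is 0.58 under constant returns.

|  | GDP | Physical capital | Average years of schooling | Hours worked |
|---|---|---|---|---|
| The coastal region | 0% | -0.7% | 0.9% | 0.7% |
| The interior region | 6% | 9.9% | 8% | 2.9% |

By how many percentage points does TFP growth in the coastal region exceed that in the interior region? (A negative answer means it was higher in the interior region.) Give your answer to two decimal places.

Labor's share = 1 − 0.26 − 0.16 = 0.58.
The coastal region: TFP = 0 + 0.182 − 0.144 − 0.406 = -0.368%.
The interior region: TFP = 6 − 2.574 − 1.28 − 1.682 = 0.464%.
Difference = -0.368 − (0.464) = -0.832 pp.

-0.83 percentage points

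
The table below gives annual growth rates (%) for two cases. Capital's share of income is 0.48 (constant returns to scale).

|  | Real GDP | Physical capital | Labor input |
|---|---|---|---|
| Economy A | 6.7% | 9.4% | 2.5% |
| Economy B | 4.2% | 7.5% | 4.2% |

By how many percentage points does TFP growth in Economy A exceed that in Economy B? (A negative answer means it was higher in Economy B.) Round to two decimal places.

Labor's share = 1 − 0.48 = 0.52.
Economy A: TFP = 6.7 − 4.512 − 1.3 = 0.888%.
Economy B: TFP = 4.2 − 3.6 − 2.184 = -1.584%.
Difference = 0.888 − (-1.584) = 2.472 pp.

2.47 percentage points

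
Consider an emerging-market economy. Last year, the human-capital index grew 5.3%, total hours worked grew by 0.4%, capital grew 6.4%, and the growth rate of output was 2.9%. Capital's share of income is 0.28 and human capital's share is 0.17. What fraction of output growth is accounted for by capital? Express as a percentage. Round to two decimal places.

Capital contributed 0.28 × 6.4 = 1.792 pp.
Share of growth = 1.792 / 2.9 × 100 = 61.7931%.

61.79%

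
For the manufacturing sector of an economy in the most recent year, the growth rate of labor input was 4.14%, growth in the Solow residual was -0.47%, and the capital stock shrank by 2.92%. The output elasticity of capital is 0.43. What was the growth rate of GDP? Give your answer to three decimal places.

GDP grew 0.634%.

Labor's share = 1 − 0.43 = 0.57.
The capital stock: 0.43 × (-2.92) = -1.2556 pp.
Labor input: 0.57 × 4.14 = 2.3598 pp.
Output growth = -0.47 + 1.1042 = 0.6342%.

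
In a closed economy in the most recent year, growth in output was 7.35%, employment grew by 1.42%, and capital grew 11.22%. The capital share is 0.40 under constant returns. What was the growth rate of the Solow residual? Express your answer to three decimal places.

Labor's share = 1 − 0.4 = 0.6.
Capital: 0.4 × 11.22 = 4.488 pp.
Employment: 0.6 × 1.42 = 0.852 pp.
TFP growth = 7.35 − 5.34 = 2.01%.

The Solow residual grew 2.010%.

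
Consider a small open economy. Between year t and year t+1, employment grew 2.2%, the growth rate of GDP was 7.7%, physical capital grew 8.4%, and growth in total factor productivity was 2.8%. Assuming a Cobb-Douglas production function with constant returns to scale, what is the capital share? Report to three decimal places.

The capital share is 0.435.

gY = gA + α·gK + (1−α)·gL, so gY − gA − gL = α(gK − gL).
7.7 − 2.8 − 2.2 = α × (8.4 − 2.2).
2.7 = 6.2 α, so α = 0.43548.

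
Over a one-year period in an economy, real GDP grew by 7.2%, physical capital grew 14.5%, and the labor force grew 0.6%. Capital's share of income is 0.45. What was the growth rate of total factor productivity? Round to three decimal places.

Total factor productivity grew 0.345%.

Labor's share = 1 − 0.45 = 0.55.
Physical capital: 0.45 × 14.5 = 6.525 pp.
The labor force: 0.55 × 0.6 = 0.33 pp.
TFP growth = 7.2 − 6.855 = 0.345%.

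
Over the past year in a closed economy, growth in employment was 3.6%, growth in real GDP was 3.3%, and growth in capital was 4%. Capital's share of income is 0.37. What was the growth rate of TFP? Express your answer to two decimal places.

-0.45%

Labor's share = 1 − 0.37 = 0.63.
Capital: 0.37 × 4 = 1.48 pp.
Employment: 0.63 × 3.6 = 2.268 pp.
TFP growth = 3.3 − 3.748 = -0.448%.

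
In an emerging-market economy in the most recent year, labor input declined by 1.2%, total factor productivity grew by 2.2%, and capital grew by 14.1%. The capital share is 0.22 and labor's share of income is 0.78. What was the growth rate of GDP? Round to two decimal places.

Labor's share = 1 − 0.22 = 0.78.
Capital: 0.22 × 14.1 = 3.102 pp.
Labor input: 0.78 × (-1.2) = -0.936 pp.
Output growth = 2.2 + 2.166 = 4.366%.

4.37%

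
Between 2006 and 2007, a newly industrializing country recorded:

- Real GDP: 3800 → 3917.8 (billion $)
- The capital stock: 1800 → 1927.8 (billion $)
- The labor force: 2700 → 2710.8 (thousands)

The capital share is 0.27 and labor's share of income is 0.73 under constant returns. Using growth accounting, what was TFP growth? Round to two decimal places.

Real GDP growth = (3917.8 − 3800) / 3800 = 3.1%.
The capital stock growth = (1927.8 − 1800) / 1800 = 7.1%.
The labor force growth = (2710.8 − 2700) / 2700 = 0.4%.
Labor's share = 1 − 0.27 = 0.73.
The capital stock: 0.27 × 7.1 = 1.917 pp.
The labor force: 0.73 × 0.4 = 0.292 pp.
TFP growth = 3.1 − 2.209 = 0.891%.

0.89%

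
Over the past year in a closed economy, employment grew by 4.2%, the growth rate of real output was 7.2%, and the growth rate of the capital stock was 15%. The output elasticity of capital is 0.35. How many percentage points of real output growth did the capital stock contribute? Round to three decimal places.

Contribution = share × growth = 0.35 × 15 = 5.25 pp.

5.250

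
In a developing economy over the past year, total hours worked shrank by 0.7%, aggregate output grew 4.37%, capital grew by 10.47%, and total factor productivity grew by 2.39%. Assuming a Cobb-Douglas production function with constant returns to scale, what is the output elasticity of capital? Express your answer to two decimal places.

0.24

gY = gA + α·gK + (1−α)·gL, so gY − gA − gL = α(gK − gL).
4.37 − 2.39 + 0.7 = α × (10.47 − (-0.7)).
2.68 = 11.17 α, so α = 0.2399.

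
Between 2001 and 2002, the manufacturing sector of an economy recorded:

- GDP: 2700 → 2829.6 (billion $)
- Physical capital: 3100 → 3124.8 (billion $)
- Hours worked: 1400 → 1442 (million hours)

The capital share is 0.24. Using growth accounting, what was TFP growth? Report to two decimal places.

2.33%

GDP growth = (2829.6 − 2700) / 2700 = 4.8%.
Physical capital growth = (3124.8 − 3100) / 3100 = 0.8%.
Hours worked growth = (1442 − 1400) / 1400 = 3%.
Labor's share = 1 − 0.24 = 0.76.
Physical capital: 0.24 × 0.8 = 0.192 pp.
Hours worked: 0.76 × 3 = 2.28 pp.
TFP growth = 4.8 − 2.472 = 2.328%.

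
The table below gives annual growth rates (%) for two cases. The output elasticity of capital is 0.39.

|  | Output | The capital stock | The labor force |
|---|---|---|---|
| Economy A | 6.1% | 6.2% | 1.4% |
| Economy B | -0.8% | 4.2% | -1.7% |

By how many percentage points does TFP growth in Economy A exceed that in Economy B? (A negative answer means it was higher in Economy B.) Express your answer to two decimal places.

4.23 percentage points

Labor's share = 1 − 0.39 = 0.61.
Economy A: TFP = 6.1 − 2.418 − 0.854 = 2.828%.
Economy B: TFP = -0.8 − 1.638 + 1.037 = -1.401%.
Difference = 2.828 − (-1.401) = 4.229 pp.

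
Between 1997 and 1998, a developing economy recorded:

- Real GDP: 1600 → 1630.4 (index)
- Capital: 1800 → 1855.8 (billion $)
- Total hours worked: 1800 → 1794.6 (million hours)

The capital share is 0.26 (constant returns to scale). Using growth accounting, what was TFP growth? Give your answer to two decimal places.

1.32%

Real GDP growth = (1630.4 − 1600) / 1600 = 1.9%.
Capital growth = (1855.8 − 1800) / 1800 = 3.1%.
Total hours worked growth = (1794.6 − 1800) / 1800 = -0.3%.
Labor's share = 1 − 0.26 = 0.74.
Capital: 0.26 × 3.1 = 0.806 pp.
Total hours worked: 0.74 × (-0.3) = -0.222 pp.
TFP growth = 1.9 − 0.584 = 1.316%.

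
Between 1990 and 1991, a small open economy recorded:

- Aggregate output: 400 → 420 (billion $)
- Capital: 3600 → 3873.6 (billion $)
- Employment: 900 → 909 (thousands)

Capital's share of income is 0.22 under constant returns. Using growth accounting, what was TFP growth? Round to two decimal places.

Aggregate output growth = (420 − 400) / 400 = 5%.
Capital growth = (3873.6 − 3600) / 3600 = 7.6%.
Employment growth = (909 − 900) / 900 = 1%.
Labor's share = 1 − 0.22 = 0.78.
Capital: 0.22 × 7.6 = 1.672 pp.
Employment: 0.78 × 1 = 0.78 pp.
TFP growth = 5 − 2.452 = 2.548%.

2.55%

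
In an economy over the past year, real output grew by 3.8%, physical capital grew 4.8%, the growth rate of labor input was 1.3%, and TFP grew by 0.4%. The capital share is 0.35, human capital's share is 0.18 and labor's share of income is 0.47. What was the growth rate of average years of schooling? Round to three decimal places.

6.161%

Labor's share = 1 − 0.35 − 0.18 = 0.47.
gY = gA + 0.35×4.8 + 0.47×1.3 + 0.18×g.
0.18×g = 3.8 − 0.4 − 2.291 = 1.109.
g = 1.109 / 0.18 = 6.16111%.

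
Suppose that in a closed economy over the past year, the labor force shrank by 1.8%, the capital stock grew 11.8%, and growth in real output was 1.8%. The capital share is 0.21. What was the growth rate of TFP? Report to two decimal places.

Labor's share = 1 − 0.21 = 0.79.
The capital stock: 0.21 × 11.8 = 2.478 pp.
The labor force: 0.79 × (-1.8) = -1.422 pp.
TFP growth = 1.8 − 1.056 = 0.744%.

TFP growth was 0.74%.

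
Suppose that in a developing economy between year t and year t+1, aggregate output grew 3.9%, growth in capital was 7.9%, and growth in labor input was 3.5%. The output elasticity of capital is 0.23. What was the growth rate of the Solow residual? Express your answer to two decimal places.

-0.61%

Labor's share = 1 − 0.23 = 0.77.
Capital: 0.23 × 7.9 = 1.817 pp.
Labor input: 0.77 × 3.5 = 2.695 pp.
TFP growth = 3.9 − 4.512 = -0.612%.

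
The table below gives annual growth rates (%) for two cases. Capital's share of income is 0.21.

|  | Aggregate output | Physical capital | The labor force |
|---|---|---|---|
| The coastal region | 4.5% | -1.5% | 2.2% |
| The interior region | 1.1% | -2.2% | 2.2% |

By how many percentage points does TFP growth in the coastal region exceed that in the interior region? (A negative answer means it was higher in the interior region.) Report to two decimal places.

Labor's share = 1 − 0.21 = 0.79.
The coastal region: TFP = 4.5 + 0.315 − 1.738 = 3.077%.
The interior region: TFP = 1.1 + 0.462 − 1.738 = -0.176%.
Difference = 3.077 − (-0.176) = 3.253 pp.

3.25 percentage points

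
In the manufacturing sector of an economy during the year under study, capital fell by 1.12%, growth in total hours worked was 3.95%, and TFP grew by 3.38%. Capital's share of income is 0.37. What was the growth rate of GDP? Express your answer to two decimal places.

5.45%

Labor's share = 1 − 0.37 = 0.63.
Capital: 0.37 × (-1.12) = -0.4144 pp.
Total hours worked: 0.63 × 3.95 = 2.4885 pp.
Output growth = 3.38 + 2.0741 = 5.4541%.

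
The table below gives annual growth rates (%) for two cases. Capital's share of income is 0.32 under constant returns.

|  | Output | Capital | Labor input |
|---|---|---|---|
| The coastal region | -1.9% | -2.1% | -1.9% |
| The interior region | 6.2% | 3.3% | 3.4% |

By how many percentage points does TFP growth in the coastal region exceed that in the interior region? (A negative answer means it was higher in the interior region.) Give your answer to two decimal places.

Labor's share = 1 − 0.32 = 0.68.
The coastal region: TFP = -1.9 + 0.672 + 1.292 = 0.064%.
The interior region: TFP = 6.2 − 1.056 − 2.312 = 2.832%.
Difference = 0.064 − (2.832) = -2.768 pp.

-2.77 percentage points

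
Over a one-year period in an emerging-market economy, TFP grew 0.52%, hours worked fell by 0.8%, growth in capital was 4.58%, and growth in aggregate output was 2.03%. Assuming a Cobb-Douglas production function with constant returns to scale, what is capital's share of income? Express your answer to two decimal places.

α = 0.43

gY = gA + α·gK + (1−α)·gL, so gY − gA − gL = α(gK − gL).
2.03 − 0.52 + 0.8 = α × (4.58 − (-0.8)).
2.31 = 5.38 α, so α = 0.4294.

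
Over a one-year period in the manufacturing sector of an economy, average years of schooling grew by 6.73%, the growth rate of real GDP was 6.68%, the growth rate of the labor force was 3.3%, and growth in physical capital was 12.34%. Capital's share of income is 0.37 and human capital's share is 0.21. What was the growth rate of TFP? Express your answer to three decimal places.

Labor's share = 1 − 0.37 − 0.21 = 0.42.
Physical capital: 0.37 × 12.34 = 4.5658 pp.
Average years of schooling: 0.21 × 6.73 = 1.4133 pp.
The labor force: 0.42 × 3.3 = 1.386 pp.
TFP growth = 6.68 − 7.3651 = -0.6851%.

-0.685%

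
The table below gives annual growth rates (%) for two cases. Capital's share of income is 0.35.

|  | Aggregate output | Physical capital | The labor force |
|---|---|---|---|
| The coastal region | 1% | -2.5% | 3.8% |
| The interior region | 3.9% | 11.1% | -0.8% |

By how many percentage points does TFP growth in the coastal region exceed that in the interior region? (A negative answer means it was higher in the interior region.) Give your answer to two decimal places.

-1.13 percentage points

Labor's share = 1 − 0.35 = 0.65.
The coastal region: TFP = 1 + 0.875 − 2.47 = -0.595%.
The interior region: TFP = 3.9 − 3.885 + 0.52 = 0.535%.
Difference = -0.595 − (0.535) = -1.13 pp.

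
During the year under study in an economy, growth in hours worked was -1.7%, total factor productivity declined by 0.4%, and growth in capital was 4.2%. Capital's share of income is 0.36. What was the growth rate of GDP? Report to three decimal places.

GDP growth was 0.024%.

Labor's share = 1 − 0.36 = 0.64.
Capital: 0.36 × 4.2 = 1.512 pp.
Hours worked: 0.64 × (-1.7) = -1.088 pp.
Output growth = -0.4 + 0.424 = 0.024%.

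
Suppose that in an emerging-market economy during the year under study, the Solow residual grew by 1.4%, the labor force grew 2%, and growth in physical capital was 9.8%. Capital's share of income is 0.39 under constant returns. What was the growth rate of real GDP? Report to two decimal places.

Real GDP growth was 6.44%.

Labor's share = 1 − 0.39 = 0.61.
Physical capital: 0.39 × 9.8 = 3.822 pp.
The labor force: 0.61 × 2 = 1.22 pp.
Output growth = 1.4 + 5.042 = 6.442%.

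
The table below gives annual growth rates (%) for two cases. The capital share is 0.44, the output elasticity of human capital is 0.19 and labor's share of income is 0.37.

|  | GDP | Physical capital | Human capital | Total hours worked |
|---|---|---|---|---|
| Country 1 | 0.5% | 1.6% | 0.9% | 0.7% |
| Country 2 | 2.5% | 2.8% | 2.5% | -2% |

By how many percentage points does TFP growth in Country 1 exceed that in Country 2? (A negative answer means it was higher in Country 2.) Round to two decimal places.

-2.17 percentage points

Labor's share = 1 − 0.44 − 0.19 = 0.37.
Country 1: TFP = 0.5 − 0.704 − 0.171 − 0.259 = -0.634%.
Country 2: TFP = 2.5 − 1.232 − 0.475 + 0.74 = 1.533%.
Difference = -0.634 − (1.533) = -2.167 pp.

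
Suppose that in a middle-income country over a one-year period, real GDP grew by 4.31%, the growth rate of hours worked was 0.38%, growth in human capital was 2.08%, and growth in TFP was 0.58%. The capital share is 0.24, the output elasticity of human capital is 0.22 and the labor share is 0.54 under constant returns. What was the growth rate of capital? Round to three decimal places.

12.780%

Labor's share = 1 − 0.24 − 0.22 = 0.54.
gY = gA + 0.22×2.08 + 0.54×0.38 + 0.24×g.
0.24×g = 4.31 − 0.58 − 0.6628 = 3.0672.
g = 3.0672 / 0.24 = 12.78%.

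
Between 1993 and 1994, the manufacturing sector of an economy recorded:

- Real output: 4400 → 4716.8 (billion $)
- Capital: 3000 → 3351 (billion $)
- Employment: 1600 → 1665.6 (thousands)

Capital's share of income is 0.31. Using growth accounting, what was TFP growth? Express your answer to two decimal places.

Real output growth = (4716.8 − 4400) / 4400 = 7.2%.
Capital growth = (3351 − 3000) / 3000 = 11.7%.
Employment growth = (1665.6 − 1600) / 1600 = 4.1%.
Labor's share = 1 − 0.31 = 0.69.
Capital: 0.31 × 11.7 = 3.627 pp.
Employment: 0.69 × 4.1 = 2.829 pp.
TFP growth = 7.2 − 6.456 = 0.744%.

0.74%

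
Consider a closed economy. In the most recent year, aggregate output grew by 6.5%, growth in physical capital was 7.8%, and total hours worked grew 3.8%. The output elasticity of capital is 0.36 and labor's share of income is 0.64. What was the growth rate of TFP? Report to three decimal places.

Labor's share = 1 − 0.36 = 0.64.
Physical capital: 0.36 × 7.8 = 2.808 pp.
Total hours worked: 0.64 × 3.8 = 2.432 pp.
TFP growth = 6.5 − 5.24 = 1.26%.

TFP growth was 1.260%.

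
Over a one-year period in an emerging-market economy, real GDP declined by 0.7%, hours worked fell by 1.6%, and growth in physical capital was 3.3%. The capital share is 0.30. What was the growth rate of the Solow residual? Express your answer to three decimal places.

-0.570%

Labor's share = 1 − 0.3 = 0.7.
Physical capital: 0.3 × 3.3 = 0.99 pp.
Hours worked: 0.7 × (-1.6) = -1.12 pp.
TFP growth = -0.7 + 0.13 = -0.57%.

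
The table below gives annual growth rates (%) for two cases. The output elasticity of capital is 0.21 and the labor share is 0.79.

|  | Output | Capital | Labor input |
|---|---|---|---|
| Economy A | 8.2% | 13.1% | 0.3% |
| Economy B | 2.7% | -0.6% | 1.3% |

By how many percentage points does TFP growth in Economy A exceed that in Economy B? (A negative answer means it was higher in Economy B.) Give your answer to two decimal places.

3.41 percentage points

Labor's share = 1 − 0.21 = 0.79.
Economy A: TFP = 8.2 − 2.751 − 0.237 = 5.212%.
Economy B: TFP = 2.7 + 0.126 − 1.027 = 1.799%.
Difference = 5.212 − (1.799) = 3.413 pp.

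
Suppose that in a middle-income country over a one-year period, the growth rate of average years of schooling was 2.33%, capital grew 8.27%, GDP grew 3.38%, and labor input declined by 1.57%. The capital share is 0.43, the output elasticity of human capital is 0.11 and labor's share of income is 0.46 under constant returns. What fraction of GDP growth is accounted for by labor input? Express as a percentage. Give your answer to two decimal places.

Labor's share = 1 − 0.43 − 0.11 = 0.46.
Labor input contributed 0.46 × (-1.57) = -0.7222 pp.
Share of growth = -0.7222 / 3.38 × 100 = -21.3669%.

Labor input accounted for -21.37% of growth.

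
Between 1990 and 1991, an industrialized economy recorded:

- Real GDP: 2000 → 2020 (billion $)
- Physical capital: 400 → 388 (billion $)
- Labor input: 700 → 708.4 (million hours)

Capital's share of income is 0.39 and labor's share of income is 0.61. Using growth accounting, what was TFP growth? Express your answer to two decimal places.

1.44%

Real GDP growth = (2020 − 2000) / 2000 = 1%.
Physical capital growth = (388 − 400) / 400 = -3%.
Labor input growth = (708.4 − 700) / 700 = 1.2%.
Labor's share = 1 − 0.39 = 0.61.
Physical capital: 0.39 × (-3) = -1.17 pp.
Labor input: 0.61 × 1.2 = 0.732 pp.
TFP growth = 1 + 0.438 = 1.438%.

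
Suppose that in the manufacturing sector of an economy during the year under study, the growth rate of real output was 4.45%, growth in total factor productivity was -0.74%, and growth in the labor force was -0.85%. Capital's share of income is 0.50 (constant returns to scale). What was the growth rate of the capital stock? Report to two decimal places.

Labor's share = 1 − 0.5 = 0.5.
gY = gA + 0.5×(-0.85) + 0.5×g.
0.5×g = 4.45 + 0.74 + 0.425 = 5.615.
g = 5.615 / 0.5 = 11.23%.

The capital stock growth was 11.23%.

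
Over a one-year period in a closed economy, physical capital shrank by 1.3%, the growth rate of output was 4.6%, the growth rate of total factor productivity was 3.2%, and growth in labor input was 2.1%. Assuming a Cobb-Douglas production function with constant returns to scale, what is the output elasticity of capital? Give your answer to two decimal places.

The output elasticity of capital is 0.21.

gY = gA + α·gK + (1−α)·gL, so gY − gA − gL = α(gK − gL).
4.6 − 3.2 − 2.1 = α × (-1.3 − 2.1).
-0.7 = -3.4 α, so α = 0.2059.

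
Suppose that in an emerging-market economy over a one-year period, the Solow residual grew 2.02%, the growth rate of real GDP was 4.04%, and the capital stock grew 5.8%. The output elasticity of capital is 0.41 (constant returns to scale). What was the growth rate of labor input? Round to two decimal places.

Labor's share = 1 − 0.41 = 0.59.
gY = gA + 0.41×5.8 + 0.59×g.
0.59×g = 4.04 − 2.02 − 2.378 = -0.358.
g = -0.358 / 0.59 = -0.6068%.

-0.61%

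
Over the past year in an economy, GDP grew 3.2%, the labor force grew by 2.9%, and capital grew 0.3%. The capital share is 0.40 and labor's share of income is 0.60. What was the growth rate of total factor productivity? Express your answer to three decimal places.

1.340%

Labor's share = 1 − 0.4 = 0.6.
Capital: 0.4 × 0.3 = 0.12 pp.
The labor force: 0.6 × 2.9 = 1.74 pp.
TFP growth = 3.2 − 1.86 = 1.34%.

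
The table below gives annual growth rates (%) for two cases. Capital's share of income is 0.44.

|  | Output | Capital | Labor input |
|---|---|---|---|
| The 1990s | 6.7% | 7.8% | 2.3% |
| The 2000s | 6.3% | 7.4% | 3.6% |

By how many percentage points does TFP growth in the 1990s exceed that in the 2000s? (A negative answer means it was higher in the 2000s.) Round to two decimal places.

Labor's share = 1 − 0.44 = 0.56.
The 1990s: TFP = 6.7 − 3.432 − 1.288 = 1.98%.
The 2000s: TFP = 6.3 − 3.256 − 2.016 = 1.028%.
Difference = 1.98 − (1.028) = 0.952 pp.

0.95 percentage points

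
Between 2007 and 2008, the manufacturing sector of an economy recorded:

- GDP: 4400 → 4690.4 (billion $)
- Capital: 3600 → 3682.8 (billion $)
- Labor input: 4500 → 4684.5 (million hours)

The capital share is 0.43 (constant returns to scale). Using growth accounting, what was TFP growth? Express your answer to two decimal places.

3.27%

GDP growth = (4690.4 − 4400) / 4400 = 6.6%.
Capital growth = (3682.8 − 3600) / 3600 = 2.3%.
Labor input growth = (4684.5 − 4500) / 4500 = 4.1%.
Labor's share = 1 − 0.43 = 0.57.
Capital: 0.43 × 2.3 = 0.989 pp.
Labor input: 0.57 × 4.1 = 2.337 pp.
TFP growth = 6.6 − 3.326 = 3.274%.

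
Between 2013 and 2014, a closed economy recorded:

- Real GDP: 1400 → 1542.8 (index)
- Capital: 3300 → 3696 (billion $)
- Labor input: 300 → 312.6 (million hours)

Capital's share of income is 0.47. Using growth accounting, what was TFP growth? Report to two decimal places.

2.33%

Real GDP growth = (1542.8 − 1400) / 1400 = 10.2%.
Capital growth = (3696 − 3300) / 3300 = 12%.
Labor input growth = (312.6 − 300) / 300 = 4.2%.
Labor's share = 1 − 0.47 = 0.53.
Capital: 0.47 × 12 = 5.64 pp.
Labor input: 0.53 × 4.2 = 2.226 pp.
TFP growth = 10.2 − 7.866 = 2.334%.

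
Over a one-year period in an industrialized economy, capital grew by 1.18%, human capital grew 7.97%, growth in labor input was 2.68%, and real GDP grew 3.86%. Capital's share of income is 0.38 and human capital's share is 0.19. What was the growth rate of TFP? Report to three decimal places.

TFP growth was 0.745%.

Labor's share = 1 − 0.38 − 0.19 = 0.43.
Capital: 0.38 × 1.18 = 0.4484 pp.
Human capital: 0.19 × 7.97 = 1.5143 pp.
Labor input: 0.43 × 2.68 = 1.1524 pp.
TFP growth = 3.86 − 3.1151 = 0.7449%.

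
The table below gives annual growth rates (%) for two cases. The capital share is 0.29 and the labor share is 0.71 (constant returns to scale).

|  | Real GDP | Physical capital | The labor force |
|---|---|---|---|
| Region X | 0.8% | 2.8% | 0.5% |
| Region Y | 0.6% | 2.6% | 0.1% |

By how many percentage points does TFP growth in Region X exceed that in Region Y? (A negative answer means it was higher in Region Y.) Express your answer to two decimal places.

Labor's share = 1 − 0.29 = 0.71.
Region X: TFP = 0.8 − 0.812 − 0.355 = -0.367%.
Region Y: TFP = 0.6 − 0.754 − 0.071 = -0.225%.
Difference = -0.367 − (-0.225) = -0.142 pp.

-0.14 percentage points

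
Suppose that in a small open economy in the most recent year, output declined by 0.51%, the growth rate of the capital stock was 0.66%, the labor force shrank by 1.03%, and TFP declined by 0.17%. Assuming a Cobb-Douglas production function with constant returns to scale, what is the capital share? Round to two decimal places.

gY = gA + α·gK + (1−α)·gL, so gY − gA − gL = α(gK − gL).
-0.51 + 0.17 + 1.03 = α × (0.66 − (-1.03)).
0.69 = 1.69 α, so α = 0.4083.

The capital share is 0.41.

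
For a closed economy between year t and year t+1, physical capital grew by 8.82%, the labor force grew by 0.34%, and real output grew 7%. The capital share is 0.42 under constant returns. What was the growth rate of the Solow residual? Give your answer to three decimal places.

Labor's share = 1 − 0.42 = 0.58.
Physical capital: 0.42 × 8.82 = 3.7044 pp.
The labor force: 0.58 × 0.34 = 0.1972 pp.
TFP growth = 7 − 3.9016 = 3.0984%.

3.098%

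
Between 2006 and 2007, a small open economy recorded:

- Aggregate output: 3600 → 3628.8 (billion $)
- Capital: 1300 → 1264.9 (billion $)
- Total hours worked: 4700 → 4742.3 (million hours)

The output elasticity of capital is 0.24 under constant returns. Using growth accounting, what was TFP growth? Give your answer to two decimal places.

TFP growth was 0.76%.

Aggregate output growth = (3628.8 − 3600) / 3600 = 0.8%.
Capital growth = (1264.9 − 1300) / 1300 = -2.7%.
Total hours worked growth = (4742.3 − 4700) / 4700 = 0.9%.
Labor's share = 1 − 0.24 = 0.76.
Capital: 0.24 × (-2.7) = -0.648 pp.
Total hours worked: 0.76 × 0.9 = 0.684 pp.
TFP growth = 0.8 − 0.036 = 0.764%.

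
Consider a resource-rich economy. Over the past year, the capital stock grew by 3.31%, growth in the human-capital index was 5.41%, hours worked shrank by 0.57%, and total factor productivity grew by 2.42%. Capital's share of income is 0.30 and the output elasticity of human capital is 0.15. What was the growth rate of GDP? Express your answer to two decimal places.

Labor's share = 1 − 0.3 − 0.15 = 0.55.
The capital stock: 0.3 × 3.31 = 0.993 pp.
The human-capital index: 0.15 × 5.41 = 0.8115 pp.
Hours worked: 0.55 × (-0.57) = -0.3135 pp.
Output growth = 2.42 + 1.491 = 3.911%.

GDP growth was 3.91%.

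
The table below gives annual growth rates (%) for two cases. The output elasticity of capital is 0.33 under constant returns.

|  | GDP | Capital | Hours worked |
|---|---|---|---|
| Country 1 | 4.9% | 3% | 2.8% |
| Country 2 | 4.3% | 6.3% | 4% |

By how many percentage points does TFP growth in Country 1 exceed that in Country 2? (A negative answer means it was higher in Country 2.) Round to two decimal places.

2.49 percentage points

Labor's share = 1 − 0.33 = 0.67.
Country 1: TFP = 4.9 − 0.99 − 1.876 = 2.034%.
Country 2: TFP = 4.3 − 2.079 − 2.68 = -0.459%.
Difference = 2.034 − (-0.459) = 2.493 pp.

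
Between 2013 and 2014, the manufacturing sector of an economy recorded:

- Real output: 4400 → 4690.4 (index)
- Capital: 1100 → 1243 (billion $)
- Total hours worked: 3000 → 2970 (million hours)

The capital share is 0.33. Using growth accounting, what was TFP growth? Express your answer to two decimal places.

Real output growth = (4690.4 − 4400) / 4400 = 6.6%.
Capital growth = (1243 − 1100) / 1100 = 13%.
Total hours worked growth = (2970 − 3000) / 3000 = -1%.
Labor's share = 1 − 0.33 = 0.67.
Capital: 0.33 × 13 = 4.29 pp.
Total hours worked: 0.67 × (-1) = -0.67 pp.
TFP growth = 6.6 − 3.62 = 2.98%.

2.98%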